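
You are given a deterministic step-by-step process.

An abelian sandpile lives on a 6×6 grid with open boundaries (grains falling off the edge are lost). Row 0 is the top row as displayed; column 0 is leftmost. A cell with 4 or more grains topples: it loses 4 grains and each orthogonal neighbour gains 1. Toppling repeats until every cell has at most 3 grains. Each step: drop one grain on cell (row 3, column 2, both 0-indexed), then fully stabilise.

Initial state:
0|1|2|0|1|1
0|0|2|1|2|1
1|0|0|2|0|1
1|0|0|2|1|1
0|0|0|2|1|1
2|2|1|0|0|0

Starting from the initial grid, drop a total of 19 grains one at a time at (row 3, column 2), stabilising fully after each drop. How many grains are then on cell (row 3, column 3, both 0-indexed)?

2

gen 0: 0|1|2|0|1|1
0|0|2|1|2|1
1|0|0|2|0|1
1|0|0|2|1|1
0|0|0|2|1|1
2|2|1|0|0|0
gen 1: 0|1|2|0|1|1
0|0|2|1|2|1
1|0|0|2|0|1
1|0|1|2|1|1
0|0|0|2|1|1
2|2|1|0|0|0
gen 2: 0|1|2|0|1|1
0|0|2|1|2|1
1|0|0|2|0|1
1|0|2|2|1|1
0|0|0|2|1|1
2|2|1|0|0|0
gen 3: 0|1|2|0|1|1
0|0|2|1|2|1
1|0|0|2|0|1
1|0|3|2|1|1
0|0|0|2|1|1
2|2|1|0|0|0
gen 4: 0|1|2|0|1|1
0|0|2|1|2|1
1|0|1|2|0|1
1|1|0|3|1|1
0|0|1|2|1|1
2|2|1|0|0|0
gen 5: 0|1|2|0|1|1
0|0|2|1|2|1
1|0|1|2|0|1
1|1|1|3|1|1
0|0|1|2|1|1
2|2|1|0|0|0
gen 6: 0|1|2|0|1|1
0|0|2|1|2|1
1|0|1|2|0|1
1|1|2|3|1|1
0|0|1|2|1|1
2|2|1|0|0|0
gen 7: 0|1|2|0|1|1
0|0|2|1|2|1
1|0|1|2|0|1
1|1|3|3|1|1
0|0|1|2|1|1
2|2|1|0|0|0
gen 8: 0|1|2|0|1|1
0|0|2|1|2|1
1|0|2|3|0|1
1|2|1|0|2|1
0|0|2|3|1|1
2|2|1|0|0|0
gen 9: 0|1|2|0|1|1
0|0|2|1|2|1
1|0|2|3|0|1
1|2|2|0|2|1
0|0|2|3|1|1
2|2|1|0|0|0
gen 10: 0|1|2|0|1|1
0|0|2|1|2|1
1|0|2|3|0|1
1|2|3|0|2|1
0|0|2|3|1|1
2|2|1|0|0|0
gen 11: 0|1|2|0|1|1
0|0|2|1|2|1
1|0|3|3|0|1
1|3|0|1|2|1
0|0|3|3|1|1
2|2|1|0|0|0
gen 12: 0|1|2|0|1|1
0|0|2|1|2|1
1|0|3|3|0|1
1|3|1|1|2|1
0|0|3|3|1|1
2|2|1|0|0|0
gen 13: 0|1|2|0|1|1
0|0|2|1|2|1
1|0|3|3|0|1
1|3|2|1|2|1
0|0|3|3|1|1
2|2|1|0|0|0
gen 14: 0|1|2|0|1|1
0|0|2|1|2|1
1|0|3|3|0|1
1|3|3|1|2|1
0|0|3|3|1|1
2|2|1|0|0|0
gen 15: 0|1|2|0|1|1
0|0|3|2|2|1
1|2|2|1|1|1
2|1|0|1|3|1
0|2|2|1|2|1
2|2|2|1|0|0
gen 16: 0|1|2|0|1|1
0|0|3|2|2|1
1|2|2|1|1|1
2|1|1|1|3|1
0|2|2|1|2|1
2|2|2|1|0|0
gen 17: 0|1|2|0|1|1
0|0|3|2|2|1
1|2|2|1|1|1
2|1|2|1|3|1
0|2|2|1|2|1
2|2|2|1|0|0
gen 18: 0|1|2|0|1|1
0|0|3|2|2|1
1|2|2|1|1|1
2|1|3|1|3|1
0|2|2|1|2|1
2|2|2|1|0|0
gen 19: 0|1|2|0|1|1
0|0|3|2|2|1
1|2|3|1|1|1
2|2|0|2|3|1
0|2|3|1|2|1
2|2|2|1|0|0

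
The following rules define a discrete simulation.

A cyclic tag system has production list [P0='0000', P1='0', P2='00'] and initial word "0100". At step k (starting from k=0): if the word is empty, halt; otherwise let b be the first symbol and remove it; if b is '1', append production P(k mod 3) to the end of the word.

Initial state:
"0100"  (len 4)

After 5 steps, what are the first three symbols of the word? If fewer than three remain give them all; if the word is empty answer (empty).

[0] "0100"  (len 4)
[1] "100"  (len 3)
[2] "000"  (len 3)
[3] "00"  (len 2)
[4] "0"  (len 1)
[5] (halted — word empty)

(empty)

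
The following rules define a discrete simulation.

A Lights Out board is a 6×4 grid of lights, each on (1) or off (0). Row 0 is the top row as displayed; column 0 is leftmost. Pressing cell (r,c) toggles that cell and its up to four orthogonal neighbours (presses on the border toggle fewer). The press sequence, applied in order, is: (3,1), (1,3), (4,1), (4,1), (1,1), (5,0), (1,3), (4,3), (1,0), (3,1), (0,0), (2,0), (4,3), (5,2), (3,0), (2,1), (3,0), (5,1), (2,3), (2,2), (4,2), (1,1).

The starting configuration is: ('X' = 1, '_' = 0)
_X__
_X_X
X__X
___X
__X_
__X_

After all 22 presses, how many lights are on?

gen 0: _X__
_X_X
X__X
___X
__X_
__X_
gen 1: _X__
_X_X
XX_X
XXXX
_XX_
__X_
gen 2: _X_X
_XX_
XX__
XXXX
_XX_
__X_
gen 3: _X_X
_XX_
XX__
X_XX
X___
_XX_
gen 4: _X_X
_XX_
XX__
XXXX
_XX_
__X_
gen 5: ___X
X___
X___
XXXX
_XX_
__X_
gen 6: ___X
X___
X___
XXXX
XXX_
XXX_
gen 7: ____
X_XX
X__X
XXXX
XXX_
XXX_
gen 8: ____
X_XX
X__X
XXX_
XX_X
XXXX
gen 9: X___
_XXX
___X
XXX_
XX_X
XXXX
gen 10: X___
_XXX
_X_X
____
X__X
XXXX
gen 11: _X__
XXXX
_X_X
____
X__X
XXXX
gen 12: _X__
_XXX
X__X
X___
X__X
XXXX
gen 13: _X__
_XXX
X__X
X__X
X_X_
XXX_
gen 14: _X__
_XXX
X__X
X__X
X___
X__X
gen 15: _X__
_XXX
___X
_X_X
____
X__X
gen 16: _X__
__XX
XXXX
___X
____
X__X
gen 17: _X__
__XX
_XXX
XX_X
X___
X__X
gen 18: _X__
__XX
_XXX
XX_X
XX__
_XXX
gen 19: _X__
__X_
_X__
XX__
XX__
_XXX
gen 20: _X__
____
__XX
XXX_
XX__
_XXX
gen 21: _X__
____
__XX
XX__
X_XX
_X_X
gen 22: ____
XXX_
_XXX
XX__
X_XX
_X_X

13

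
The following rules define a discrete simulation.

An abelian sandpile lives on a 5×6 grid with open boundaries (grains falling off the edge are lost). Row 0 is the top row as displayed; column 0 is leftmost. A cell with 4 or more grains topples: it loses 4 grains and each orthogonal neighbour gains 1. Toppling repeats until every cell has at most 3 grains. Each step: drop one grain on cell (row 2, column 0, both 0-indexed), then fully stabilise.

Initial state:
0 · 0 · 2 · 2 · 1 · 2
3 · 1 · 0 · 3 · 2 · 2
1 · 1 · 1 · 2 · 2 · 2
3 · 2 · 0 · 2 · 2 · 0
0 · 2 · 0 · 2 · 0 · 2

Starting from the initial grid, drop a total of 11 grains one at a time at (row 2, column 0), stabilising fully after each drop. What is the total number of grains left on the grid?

[0] 0 · 0 · 2 · 2 · 1 · 2
3 · 1 · 0 · 3 · 2 · 2
1 · 1 · 1 · 2 · 2 · 2
3 · 2 · 0 · 2 · 2 · 0
0 · 2 · 0 · 2 · 0 · 2
[1] 0 · 0 · 2 · 2 · 1 · 2
3 · 1 · 0 · 3 · 2 · 2
2 · 1 · 1 · 2 · 2 · 2
3 · 2 · 0 · 2 · 2 · 0
0 · 2 · 0 · 2 · 0 · 2
[2] 0 · 0 · 2 · 2 · 1 · 2
3 · 1 · 0 · 3 · 2 · 2
3 · 1 · 1 · 2 · 2 · 2
3 · 2 · 0 · 2 · 2 · 0
0 · 2 · 0 · 2 · 0 · 2
[3] 1 · 0 · 2 · 2 · 1 · 2
0 · 2 · 0 · 3 · 2 · 2
2 · 2 · 1 · 2 · 2 · 2
0 · 3 · 0 · 2 · 2 · 0
1 · 2 · 0 · 2 · 0 · 2
[4] 1 · 0 · 2 · 2 · 1 · 2
0 · 2 · 0 · 3 · 2 · 2
3 · 2 · 1 · 2 · 2 · 2
0 · 3 · 0 · 2 · 2 · 0
1 · 2 · 0 · 2 · 0 · 2
[5] 1 · 0 · 2 · 2 · 1 · 2
1 · 2 · 0 · 3 · 2 · 2
0 · 3 · 1 · 2 · 2 · 2
1 · 3 · 0 · 2 · 2 · 0
1 · 2 · 0 · 2 · 0 · 2
[6] 1 · 0 · 2 · 2 · 1 · 2
1 · 2 · 0 · 3 · 2 · 2
1 · 3 · 1 · 2 · 2 · 2
1 · 3 · 0 · 2 · 2 · 0
1 · 2 · 0 · 2 · 0 · 2
[7] 1 · 0 · 2 · 2 · 1 · 2
1 · 2 · 0 · 3 · 2 · 2
2 · 3 · 1 · 2 · 2 · 2
1 · 3 · 0 · 2 · 2 · 0
1 · 2 · 0 · 2 · 0 · 2
[8] 1 · 0 · 2 · 2 · 1 · 2
1 · 2 · 0 · 3 · 2 · 2
3 · 3 · 1 · 2 · 2 · 2
1 · 3 · 0 · 2 · 2 · 0
1 · 2 · 0 · 2 · 0 · 2
[9] 1 · 0 · 2 · 2 · 1 · 2
2 · 3 · 0 · 3 · 2 · 2
1 · 1 · 2 · 2 · 2 · 2
3 · 0 · 1 · 2 · 2 · 0
1 · 3 · 0 · 2 · 0 · 2
[10] 1 · 0 · 2 · 2 · 1 · 2
2 · 3 · 0 · 3 · 2 · 2
2 · 1 · 2 · 2 · 2 · 2
3 · 0 · 1 · 2 · 2 · 0
1 · 3 · 0 · 2 · 0 · 2
[11] 1 · 0 · 2 · 2 · 1 · 2
2 · 3 · 0 · 3 · 2 · 2
3 · 1 · 2 · 2 · 2 · 2
3 · 0 · 1 · 2 · 2 · 0
1 · 3 · 0 · 2 · 0 · 2

48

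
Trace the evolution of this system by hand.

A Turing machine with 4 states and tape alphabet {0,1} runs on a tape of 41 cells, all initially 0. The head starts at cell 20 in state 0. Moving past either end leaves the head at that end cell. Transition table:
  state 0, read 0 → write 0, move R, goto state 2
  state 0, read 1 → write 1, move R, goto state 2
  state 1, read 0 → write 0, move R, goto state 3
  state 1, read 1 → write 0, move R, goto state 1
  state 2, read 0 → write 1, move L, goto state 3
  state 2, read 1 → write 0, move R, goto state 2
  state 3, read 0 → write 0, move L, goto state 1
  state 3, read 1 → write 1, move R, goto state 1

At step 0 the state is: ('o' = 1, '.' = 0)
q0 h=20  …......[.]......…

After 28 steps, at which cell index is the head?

20

step 0: q0 h=20  …......[.]......…
step 1: q2 h=21  …......[.]......…
step 2: q3 h=20  …......[.]o.....…
step 3: q1 h=19  …......[.].o....…
step 4: q3 h=20  …......[.]o.....…
step 5: q1 h=19  …......[.].o....…
step 6: q3 h=20  …......[.]o.....…
step 7: q1 h=19  …......[.].o....…
step 8: q3 h=20  …......[.]o.....…
step 9: q1 h=19  …......[.].o....…
step 10: q3 h=20  …......[.]o.....…
step 11: q1 h=19  …......[.].o....…
step 12: q3 h=20  …......[.]o.....…
step 13: q1 h=19  …......[.].o....…
step 14: q3 h=20  …......[.]o.....…
step 15: q1 h=19  …......[.].o....…
step 16: q3 h=20  …......[.]o.....…
step 17: q1 h=19  …......[.].o....…
step 18: q3 h=20  …......[.]o.....…
step 19: q1 h=19  …......[.].o....…
step 20: q3 h=20  …......[.]o.....…
step 21: q1 h=19  …......[.].o....…
step 22: q3 h=20  …......[.]o.....…
step 23: q1 h=19  …......[.].o....…
step 24: q3 h=20  …......[.]o.....…
step 25: q1 h=19  …......[.].o....…
step 26: q3 h=20  …......[.]o.....…
step 27: q1 h=19  …......[.].o....…
step 28: q3 h=20  …......[.]o.....…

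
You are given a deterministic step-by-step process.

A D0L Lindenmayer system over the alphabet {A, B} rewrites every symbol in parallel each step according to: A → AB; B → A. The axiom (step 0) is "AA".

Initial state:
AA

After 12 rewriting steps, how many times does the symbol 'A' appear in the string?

466

0) AA
1) ABAB
2) ABAABA
3) ABAABABAAB
4) ABAABABAABAABABA
5) ABAABABAABAABABAABABAABAAB
6) ABAABABAABAABABAABABAABAABABAABAABABAABABA
7) ABAABABAABAABABAABABAABAABABAABAABABAABABAABAABABAABABAABAABABAABAAB
8) ABAABABAABAABABAABABAABAABABAABAABABAABABAABAABABAABABAABAABABAABAABABAABABAABAABABAABAABABAABABAABAABABAABABA
9) ABAABABAABAABABAABABAABAABABAABAABABAABABAABAABABAABABAABA…AABABAABABAABAABABAABABAABAABABAABAABABAABABAABAABABAABAAB  (len 178)
10) ABAABABAABAABABAABABAABAABABAABAABABAABABAABAABABAABABAABA…AABABAABABAABAABABAABABAABAABABAABAABABAABABAABAABABAABABA  (len 288)
11) ABAABABAABAABABAABABAABAABABAABAABABAABABAABAABABAABABAABA…AABABAABABAABAABABAABABAABAABABAABAABABAABABAABAABABAABAAB  (len 466)
12) ABAABABAABAABABAABABAABAABABAABAABABAABABAABAABABAABABAABA…AABABAABABAABAABABAABABAABAABABAABAABABAABABAABAABABAABABA  (len 754)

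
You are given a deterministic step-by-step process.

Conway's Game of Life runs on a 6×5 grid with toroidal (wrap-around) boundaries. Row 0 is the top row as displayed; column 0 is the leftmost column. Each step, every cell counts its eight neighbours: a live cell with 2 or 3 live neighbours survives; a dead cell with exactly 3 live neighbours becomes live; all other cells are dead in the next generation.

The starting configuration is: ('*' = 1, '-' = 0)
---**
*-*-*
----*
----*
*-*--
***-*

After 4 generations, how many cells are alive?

k=0  ---**
*-*-*
----*
----*
*-*--
***-*
k=1  -----
*----
----*
*--**
--*--
--*--
k=2  -----
-----
---*-
*--**
-**-*
-----
k=3  -----
-----
---*-
**---
-**-*
-----
k=4  -----
-----
-----
**-**
-**--
-----

6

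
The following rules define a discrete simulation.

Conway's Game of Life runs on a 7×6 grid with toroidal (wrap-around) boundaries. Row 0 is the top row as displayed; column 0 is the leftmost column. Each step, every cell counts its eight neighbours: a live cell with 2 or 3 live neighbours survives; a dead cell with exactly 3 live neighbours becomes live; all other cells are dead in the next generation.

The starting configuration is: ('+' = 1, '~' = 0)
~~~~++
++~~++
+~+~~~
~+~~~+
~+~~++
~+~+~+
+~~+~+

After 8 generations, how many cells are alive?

2

k=0  ~~~~++
++~~++
+~+~~~
~+~~~+
~+~~++
~+~+~+
+~~+~+
k=1  ~+~+~~
~+~++~
~~+~+~
~++~++
~+~~~+
~+~+~~
~~++~~
k=2  ~+~~~~
~+~~+~
+~~~~~
~++~++
~+~+~+
++~++~
~+~++~
k=3  ++~++~
++~~~~
+~+++~
~+++++
~~~~~~
~+~~~~
~+~+++
k=4  ~~~+~~
~~~~~~
~~~~~~
++~~~+
++~++~
+~+~+~
~+~+~+
k=5  ~~+~+~
~~~~~~
+~~~~~
~++~++
~~~++~
~~~~~~
++~+~+
k=6  ++++++
~~~~~~
++~~~+
+++~++
~~++++
+~++~+
++++++
k=7  ~~~~~~
~~~+~~
~~+~+~
~~~~~~
~~~~~~
~~~~~~
~~~~~~
k=8  ~~~~~~
~~~+~~
~~~+~~
~~~~~~
~~~~~~
~~~~~~
~~~~~~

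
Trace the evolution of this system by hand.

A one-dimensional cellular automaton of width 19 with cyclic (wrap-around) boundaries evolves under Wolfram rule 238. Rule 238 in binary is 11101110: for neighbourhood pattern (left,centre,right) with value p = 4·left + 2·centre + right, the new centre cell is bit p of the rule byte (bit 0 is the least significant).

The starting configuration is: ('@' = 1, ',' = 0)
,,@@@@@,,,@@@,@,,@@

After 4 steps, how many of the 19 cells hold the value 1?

k=0  ,,@@@@@,,,@@@,@,,@@
k=1  ,@@@@@@,,@@@@@@,@@@
k=2  @@@@@@@,@@@@@@@@@@@
k=3  @@@@@@@@@@@@@@@@@@@
k=4  @@@@@@@@@@@@@@@@@@@

19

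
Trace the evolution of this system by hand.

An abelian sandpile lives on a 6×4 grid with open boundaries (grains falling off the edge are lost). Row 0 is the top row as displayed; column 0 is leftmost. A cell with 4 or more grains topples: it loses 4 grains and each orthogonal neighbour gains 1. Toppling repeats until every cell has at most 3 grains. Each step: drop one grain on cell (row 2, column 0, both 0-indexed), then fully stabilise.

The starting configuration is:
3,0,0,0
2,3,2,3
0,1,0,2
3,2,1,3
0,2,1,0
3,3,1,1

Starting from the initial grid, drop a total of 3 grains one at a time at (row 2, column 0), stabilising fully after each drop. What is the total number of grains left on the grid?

39

0) 3,0,0,0
2,3,2,3
0,1,0,2
3,2,1,3
0,2,1,0
3,3,1,1
1) 3,0,0,0
2,3,2,3
1,1,0,2
3,2,1,3
0,2,1,0
3,3,1,1
2) 3,0,0,0
2,3,2,3
2,1,0,2
3,2,1,3
0,2,1,0
3,3,1,1
3) 3,0,0,0
2,3,2,3
3,1,0,2
3,2,1,3
0,2,1,0
3,3,1,1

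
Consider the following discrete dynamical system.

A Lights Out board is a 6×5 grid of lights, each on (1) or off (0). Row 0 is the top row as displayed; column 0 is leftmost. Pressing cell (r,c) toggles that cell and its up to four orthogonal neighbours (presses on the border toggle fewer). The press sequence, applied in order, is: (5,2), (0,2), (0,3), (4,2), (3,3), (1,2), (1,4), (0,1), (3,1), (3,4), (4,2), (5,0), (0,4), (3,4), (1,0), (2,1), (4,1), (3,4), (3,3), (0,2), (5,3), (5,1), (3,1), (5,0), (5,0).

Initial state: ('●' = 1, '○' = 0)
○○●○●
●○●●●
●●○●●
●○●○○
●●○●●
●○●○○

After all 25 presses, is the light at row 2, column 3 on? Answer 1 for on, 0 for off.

1

k=0  ○○●○●
●○●●●
●●○●●
●○●○○
●●○●●
●○●○○
k=1  ○○●○●
●○●●●
●●○●●
●○●○○
●●●●●
●●○●○
k=2  ○●○●●
●○○●●
●●○●●
●○●○○
●●●●●
●●○●○
k=3  ○●●○○
●○○○●
●●○●●
●○●○○
●●●●●
●●○●○
k=4  ○●●○○
●○○○●
●●○●●
●○○○○
●○○○●
●●●●○
k=5  ○●●○○
●○○○●
●●○○●
●○●●●
●○○●●
●●●●○
k=6  ○●○○○
●●●●●
●●●○●
●○●●●
●○○●●
●●●●○
k=7  ○●○○●
●●●○○
●●●○○
●○●●●
●○○●●
●●●●○
k=8  ●○●○●
●○●○○
●●●○○
●○●●●
●○○●●
●●●●○
k=9  ●○●○●
●○●○○
●○●○○
○●○●●
●●○●●
●●●●○
k=10  ●○●○●
●○●○○
●○●○●
○●○○○
●●○●○
●●●●○
k=11  ●○●○●
●○●○○
●○●○●
○●●○○
●○●○○
●●○●○
k=12  ●○●○●
●○●○○
●○●○●
○●●○○
○○●○○
○○○●○
k=13  ●○●●○
●○●○●
●○●○●
○●●○○
○○●○○
○○○●○
k=14  ●○●●○
●○●○●
●○●○○
○●●●●
○○●○●
○○○●○
k=15  ○○●●○
○●●○●
○○●○○
○●●●●
○○●○●
○○○●○
k=16  ○○●●○
○○●○●
●●○○○
○○●●●
○○●○●
○○○●○
k=17  ○○●●○
○○●○●
●●○○○
○●●●●
●●○○●
○●○●○
k=18  ○○●●○
○○●○●
●●○○●
○●●○○
●●○○○
○●○●○
k=19  ○○●●○
○○●○●
●●○●●
○●○●●
●●○●○
○●○●○
k=20  ○●○○○
○○○○●
●●○●●
○●○●●
●●○●○
○●○●○
k=21  ○●○○○
○○○○●
●●○●●
○●○●●
●●○○○
○●●○●
k=22  ○●○○○
○○○○●
●●○●●
○●○●●
●○○○○
●○○○●
k=23  ○●○○○
○○○○●
●○○●●
●○●●●
●●○○○
●○○○●
k=24  ○●○○○
○○○○●
●○○●●
●○●●●
○●○○○
○●○○●
k=25  ○●○○○
○○○○●
●○○●●
●○●●●
●●○○○
●○○○●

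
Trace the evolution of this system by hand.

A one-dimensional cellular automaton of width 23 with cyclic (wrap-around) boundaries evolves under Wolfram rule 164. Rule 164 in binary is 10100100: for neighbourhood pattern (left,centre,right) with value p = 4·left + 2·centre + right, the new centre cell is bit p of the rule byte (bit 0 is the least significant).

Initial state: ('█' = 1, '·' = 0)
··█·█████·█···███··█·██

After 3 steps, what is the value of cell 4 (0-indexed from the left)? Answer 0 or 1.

1

[0] ··█·█████·█···███··█·██
[1] ··██·███·██····█···██··
[2] ····█·█·█······█·······
[3] ····█████······█·······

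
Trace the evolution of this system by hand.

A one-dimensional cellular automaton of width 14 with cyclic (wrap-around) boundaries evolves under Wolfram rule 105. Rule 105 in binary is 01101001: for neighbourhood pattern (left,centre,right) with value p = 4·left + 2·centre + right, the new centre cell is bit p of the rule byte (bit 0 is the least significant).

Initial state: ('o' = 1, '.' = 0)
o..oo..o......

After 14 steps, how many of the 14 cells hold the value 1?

k=0  o..oo..o......
k=1  ...oo....oooo.
k=2  oo.oo.oo.o..o.
k=3  ooooooooo....o
k=4  ........o.oo.o
k=5  .oooooo..oooo.
k=6  .o....o..o..o.
k=7  ...oo.........
k=8  oo.oo.oooooooo
k=9  .oooooo.......
k=10  .o....o.oooooo
k=11  o..oo..oo....o
k=12  o..oo..oo.oo.o
k=13  o..oo..ooooooo
k=14  o..oo..o......

4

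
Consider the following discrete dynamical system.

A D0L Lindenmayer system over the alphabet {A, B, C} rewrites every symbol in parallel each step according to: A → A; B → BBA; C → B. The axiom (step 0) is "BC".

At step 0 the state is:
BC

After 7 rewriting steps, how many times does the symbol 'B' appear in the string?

192

t=0: BC
t=1: BBAB
t=2: BBABBAABBA
t=3: BBABBAABBABBAAABBABBAA
t=4: BBABBAABBABBAAABBABBAABBABBAAAABBABBAABBABBAAA
t=5: BBABBAABBABBAAABBABBAABBABBAAAABBABBAABBABBAAABBABBAABBABBAAAAABBABBAABBABBAAABBABBAABBABBAAAA
t=6: BBABBAABBABBAAABBABBAABBABBAAAABBABBAABBABBAAABBABBAABBABB…AABBABBAAABBABBAABBABBAAAABBABBAABBABBAAABBABBAABBABBAAAAA  (len 190)
t=7: BBABBAABBABBAAABBABBAABBABBAAAABBABBAABBABBAAABBABBAABBABB…ABBABBAAABBABBAABBABBAAAABBABBAABBABBAAABBABBAABBABBAAAAAA  (len 382)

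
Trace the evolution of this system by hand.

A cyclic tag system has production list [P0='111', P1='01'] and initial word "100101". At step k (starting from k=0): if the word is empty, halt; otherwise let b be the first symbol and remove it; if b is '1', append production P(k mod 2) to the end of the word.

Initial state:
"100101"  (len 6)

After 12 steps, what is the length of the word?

12

k=0  "100101"  (len 6)
k=1  "00101111"  (len 8)
k=2  "0101111"  (len 7)
k=3  "101111"  (len 6)
k=4  "0111101"  (len 7)
k=5  "111101"  (len 6)
k=6  "1110101"  (len 7)
k=7  "110101111"  (len 9)
k=8  "1010111101"  (len 10)
k=9  "010111101111"  (len 12)
k=10  "10111101111"  (len 11)
k=11  "0111101111111"  (len 13)
k=12  "111101111111"  (len 12)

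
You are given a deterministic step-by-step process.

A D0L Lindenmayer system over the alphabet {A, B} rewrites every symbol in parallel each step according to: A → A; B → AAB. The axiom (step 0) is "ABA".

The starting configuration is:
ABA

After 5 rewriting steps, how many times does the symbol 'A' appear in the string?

12

[0] ABA
[1] AAABA
[2] AAAAABA
[3] AAAAAAABA
[4] AAAAAAAAABA
[5] AAAAAAAAAAABA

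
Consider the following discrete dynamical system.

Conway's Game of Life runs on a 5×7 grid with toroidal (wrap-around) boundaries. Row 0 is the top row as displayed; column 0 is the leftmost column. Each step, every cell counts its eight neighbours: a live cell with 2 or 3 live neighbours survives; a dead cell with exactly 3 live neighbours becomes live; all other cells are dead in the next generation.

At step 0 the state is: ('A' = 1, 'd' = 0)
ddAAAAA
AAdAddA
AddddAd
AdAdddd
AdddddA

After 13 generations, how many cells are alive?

6

t=0: ddAAAAA
AAdAddA
AddddAd
AdAdddd
AdddddA
t=1: ddAAAdd
dAdAddd
ddAdddd
Adddddd
AdAdAdd
t=2: ddddAdd
dAddAdd
dAAdddd
dddAddd
ddAdAdd
t=3: ddddAAd
dAAAddd
dAAAddd
dAdAddd
ddddAdd
t=4: ddAdAAd
dAddddd
AdddAdd
dAdAAdd
dddAAAd
t=5: ddAddAd
dAdAAAd
AAAAAdd
ddAdddd
ddddddd
t=6: ddAAdAd
AddddAA
AddddAd
ddAdddd
ddddddd
t=7: ddddAAd
AAdddAd
AAdddAd
ddddddd
ddAAddd
t=8: dAAAAAA
AAdddAd
AAddddd
dAAdddd
dddAAdd
t=9: dAddddA
dddAdAd
ddddddA
AAAAddd
Adddddd
t=10: AdddddA
AddddAA
AAdAAdA
AAAdddA
ddddddA
t=11: ddddddd
ddddAdd
dddAAdd
ddAAddd
dddddAd
t=12: ddddddd
dddAAdd
ddAdAdd
ddAAddd
ddddddd
t=13: ddddddd
dddAAdd
ddAdAdd
ddAAddd
ddddddd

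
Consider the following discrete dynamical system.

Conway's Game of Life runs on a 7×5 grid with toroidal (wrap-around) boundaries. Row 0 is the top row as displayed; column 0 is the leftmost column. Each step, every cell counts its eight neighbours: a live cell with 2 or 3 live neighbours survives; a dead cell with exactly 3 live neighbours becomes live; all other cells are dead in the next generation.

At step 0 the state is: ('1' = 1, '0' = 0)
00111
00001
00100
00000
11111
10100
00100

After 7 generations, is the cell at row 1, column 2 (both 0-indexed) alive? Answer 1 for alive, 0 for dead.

0

[0] 00111
00001
00100
00000
11111
10100
00100
[1] 00101
00101
00000
10001
10111
10000
00101
[2] 11101
00000
10011
11000
00010
10100
11001
[3] 00111
00100
11001
11110
10101
10110
00000
[4] 00110
00100
00001
00000
00000
10110
01000
[5] 01110
00100
00000
00000
00000
01100
01001
[6] 11010
01110
00000
00000
00000
11100
00000
[7] 11011
11011
00100
00000
01000
01000
00001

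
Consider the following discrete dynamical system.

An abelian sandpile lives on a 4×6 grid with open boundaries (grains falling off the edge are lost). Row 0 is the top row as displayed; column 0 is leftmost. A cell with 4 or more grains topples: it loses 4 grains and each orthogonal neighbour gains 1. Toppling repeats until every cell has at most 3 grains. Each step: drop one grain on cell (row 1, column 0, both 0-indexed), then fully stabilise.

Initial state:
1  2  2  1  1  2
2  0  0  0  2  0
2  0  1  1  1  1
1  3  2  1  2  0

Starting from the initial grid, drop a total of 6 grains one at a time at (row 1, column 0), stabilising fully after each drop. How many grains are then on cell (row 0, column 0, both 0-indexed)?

[0] 1  2  2  1  1  2
2  0  0  0  2  0
2  0  1  1  1  1
1  3  2  1  2  0
[1] 1  2  2  1  1  2
3  0  0  0  2  0
2  0  1  1  1  1
1  3  2  1  2  0
[2] 2  2  2  1  1  2
0  1  0  0  2  0
3  0  1  1  1  1
1  3  2  1  2  0
[3] 2  2  2  1  1  2
1  1  0  0  2  0
3  0  1  1  1  1
1  3  2  1  2  0
[4] 2  2  2  1  1  2
2  1  0  0  2  0
3  0  1  1  1  1
1  3  2  1  2  0
[5] 2  2  2  1  1  2
3  1  0  0  2  0
3  0  1  1  1  1
1  3  2  1  2  0
[6] 3  2  2  1  1  2
1  2  0  0  2  0
0  1  1  1  1  1
2  3  2  1  2  0

3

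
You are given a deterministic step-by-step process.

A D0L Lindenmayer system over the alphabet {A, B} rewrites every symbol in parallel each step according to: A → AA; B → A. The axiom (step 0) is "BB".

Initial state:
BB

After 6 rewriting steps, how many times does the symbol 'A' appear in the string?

step 0: BB
step 1: AA
step 2: AAAA
step 3: AAAAAAAA
step 4: AAAAAAAAAAAAAAAA
step 5: AAAAAAAAAAAAAAAAAAAAAAAAAAAAAAAA
step 6: AAAAAAAAAAAAAAAAAAAAAAAAAAAAAAAAAAAAAAAAAAAAAAAAAAAAAAAAAAAAAAAA

64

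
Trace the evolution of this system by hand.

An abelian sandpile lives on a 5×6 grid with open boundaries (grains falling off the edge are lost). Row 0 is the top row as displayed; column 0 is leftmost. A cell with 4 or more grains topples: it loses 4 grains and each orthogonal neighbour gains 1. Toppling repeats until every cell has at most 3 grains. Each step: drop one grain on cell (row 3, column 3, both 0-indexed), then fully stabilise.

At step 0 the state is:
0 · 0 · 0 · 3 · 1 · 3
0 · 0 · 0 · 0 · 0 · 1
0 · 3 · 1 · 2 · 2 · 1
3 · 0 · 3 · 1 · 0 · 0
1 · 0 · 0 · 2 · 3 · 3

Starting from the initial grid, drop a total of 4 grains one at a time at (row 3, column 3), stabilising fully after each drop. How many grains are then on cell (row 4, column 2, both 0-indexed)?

1

0) 0 · 0 · 0 · 3 · 1 · 3
0 · 0 · 0 · 0 · 0 · 1
0 · 3 · 1 · 2 · 2 · 1
3 · 0 · 3 · 1 · 0 · 0
1 · 0 · 0 · 2 · 3 · 3
1) 0 · 0 · 0 · 3 · 1 · 3
0 · 0 · 0 · 0 · 0 · 1
0 · 3 · 1 · 2 · 2 · 1
3 · 0 · 3 · 2 · 0 · 0
1 · 0 · 0 · 2 · 3 · 3
2) 0 · 0 · 0 · 3 · 1 · 3
0 · 0 · 0 · 0 · 0 · 1
0 · 3 · 1 · 2 · 2 · 1
3 · 0 · 3 · 3 · 0 · 0
1 · 0 · 0 · 2 · 3 · 3
3) 0 · 0 · 0 · 3 · 1 · 3
0 · 0 · 0 · 0 · 0 · 1
0 · 3 · 2 · 3 · 2 · 1
3 · 1 · 0 · 1 · 1 · 0
1 · 0 · 1 · 3 · 3 · 3
4) 0 · 0 · 0 · 3 · 1 · 3
0 · 0 · 0 · 0 · 0 · 1
0 · 3 · 2 · 3 · 2 · 1
3 · 1 · 0 · 2 · 1 · 0
1 · 0 · 1 · 3 · 3 · 3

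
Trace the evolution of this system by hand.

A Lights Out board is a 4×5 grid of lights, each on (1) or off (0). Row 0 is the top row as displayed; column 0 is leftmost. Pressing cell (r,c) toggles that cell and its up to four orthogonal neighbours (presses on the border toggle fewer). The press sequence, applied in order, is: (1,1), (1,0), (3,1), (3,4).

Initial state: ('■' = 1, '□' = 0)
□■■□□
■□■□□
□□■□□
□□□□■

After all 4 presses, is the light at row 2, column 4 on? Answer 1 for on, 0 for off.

k=0  □■■□□
■□■□□
□□■□□
□□□□■
k=1  □□■□□
□■□□□
□■■□□
□□□□■
k=2  ■□■□□
■□□□□
■■■□□
□□□□■
k=3  ■□■□□
■□□□□
■□■□□
■■■□■
k=4  ■□■□□
■□□□□
■□■□■
■■■■□

1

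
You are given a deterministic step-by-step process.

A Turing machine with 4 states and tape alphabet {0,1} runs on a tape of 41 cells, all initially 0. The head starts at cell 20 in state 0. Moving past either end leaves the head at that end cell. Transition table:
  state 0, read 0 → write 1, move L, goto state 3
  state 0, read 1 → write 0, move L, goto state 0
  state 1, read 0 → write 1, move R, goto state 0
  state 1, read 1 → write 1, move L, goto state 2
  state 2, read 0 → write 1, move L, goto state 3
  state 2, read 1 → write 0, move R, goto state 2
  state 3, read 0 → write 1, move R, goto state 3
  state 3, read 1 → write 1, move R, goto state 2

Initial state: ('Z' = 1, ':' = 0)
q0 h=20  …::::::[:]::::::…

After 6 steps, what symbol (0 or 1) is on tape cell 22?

0

step 0: q0 h=20  …::::::[:]::::::…
step 1: q3 h=19  …::::::[:]Z:::::…
step 2: q3 h=20  …:::::Z[Z]::::::…
step 3: q2 h=21  …::::ZZ[:]::::::…
step 4: q3 h=20  …:::::Z[Z]Z:::::…
step 5: q2 h=21  …::::ZZ[Z]::::::…
step 6: q2 h=22  …:::ZZ:[:]::::::…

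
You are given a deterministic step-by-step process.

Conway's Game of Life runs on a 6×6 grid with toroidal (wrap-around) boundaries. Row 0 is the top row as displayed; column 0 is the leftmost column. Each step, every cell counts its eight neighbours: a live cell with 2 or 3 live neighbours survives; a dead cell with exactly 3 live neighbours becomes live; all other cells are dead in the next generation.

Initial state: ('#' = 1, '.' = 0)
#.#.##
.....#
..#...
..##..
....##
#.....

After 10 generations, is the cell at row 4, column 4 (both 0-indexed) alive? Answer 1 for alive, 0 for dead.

1

[0] #.#.##
.....#
..#...
..##..
....##
#.....
[1] ##..#.
##.###
..##..
..###.
...###
##.#..
[2] ......
......
#.....
.....#
##...#
.#.#..
[3] ......
......
......
.#...#
.##.##
.##...
[4] ......
......
......
.##.##
...###
####..
[5] .##...
......
......
#.#..#
......
####.#
[6] ...#..
......
......
......
...##.
#..#..
[7] ......
......
......
......
...##.
..##..
[8] ......
......
......
......
..###.
..###.
[9] ...#..
......
......
...#..
..#.#.
..#.#.
[10] ...#..
......
......
...#..
..#.#.
..#.#.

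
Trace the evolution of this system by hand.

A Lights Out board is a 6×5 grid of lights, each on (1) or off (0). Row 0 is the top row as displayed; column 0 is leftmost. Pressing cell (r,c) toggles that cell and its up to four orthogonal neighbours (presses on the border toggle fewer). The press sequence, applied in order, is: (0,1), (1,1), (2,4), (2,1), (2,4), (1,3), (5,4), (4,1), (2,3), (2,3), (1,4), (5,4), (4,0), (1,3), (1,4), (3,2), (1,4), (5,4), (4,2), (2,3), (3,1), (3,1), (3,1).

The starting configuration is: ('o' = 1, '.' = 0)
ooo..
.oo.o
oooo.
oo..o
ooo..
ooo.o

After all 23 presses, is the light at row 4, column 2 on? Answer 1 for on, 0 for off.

0

gen 0: ooo..
.oo.o
oooo.
oo..o
ooo..
ooo.o
gen 1: .....
..o.o
oooo.
oo..o
ooo..
ooo.o
gen 2: .o...
oo..o
o.oo.
oo..o
ooo..
ooo.o
gen 3: .o...
oo...
o.o.o
oo...
ooo..
ooo.o
gen 4: .o...
o....
.o..o
o....
ooo..
ooo.o
gen 5: .o...
o...o
.o.o.
o...o
ooo..
ooo.o
gen 6: .o.o.
o.oo.
.o...
o...o
ooo..
ooo.o
gen 7: .o.o.
o.oo.
.o...
o...o
ooo.o
oooo.
gen 8: .o.o.
o.oo.
.o...
oo..o
....o
o.oo.
gen 9: .o.o.
o.o..
.oooo
oo.oo
....o
o.oo.
gen 10: .o.o.
o.oo.
.o...
oo..o
....o
o.oo.
gen 11: .o.oo
o.o.o
.o..o
oo..o
....o
o.oo.
gen 12: .o.oo
o.o.o
.o..o
oo..o
.....
o.o.o
gen 13: .o.oo
o.o.o
.o..o
.o..o
oo...
..o.o
gen 14: .o..o
o..o.
.o.oo
.o..o
oo...
..o.o
gen 15: .o...
o...o
.o.o.
.o..o
oo...
..o.o
gen 16: .o...
o...o
.ooo.
..ooo
ooo..
..o.o
gen 17: .o..o
o..o.
.oooo
..ooo
ooo..
..o.o
gen 18: .o..o
o..o.
.oooo
..ooo
ooo.o
..oo.
gen 19: .o..o
o..o.
.oooo
...oo
o..oo
...o.
gen 20: .o..o
o....
.o...
....o
o..oo
...o.
gen 21: .o..o
o....
.....
ooo.o
oo.oo
...o.
gen 22: .o..o
o....
.o...
....o
o..oo
...o.
gen 23: .o..o
o....
.....
ooo.o
oo.oo
...o.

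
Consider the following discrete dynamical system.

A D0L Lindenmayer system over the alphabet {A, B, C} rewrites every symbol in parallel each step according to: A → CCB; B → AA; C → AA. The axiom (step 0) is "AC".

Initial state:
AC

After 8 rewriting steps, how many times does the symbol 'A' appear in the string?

[0] AC
[1] CCBAA
[2] AAAAAACCBCCB
[3] CCBCCBCCBCCBCCBCCBAAAAAAAAAAAA
[4] AAAAAAAAAAAAAAAAAAAAAAAAAAAAAAAAAAAACCBCCBCCBCCBCCBCCBCCBCCBCCBCCBCCBCCB
[5] CCBCCBCCBCCBCCBCCBCCBCCBCCBCCBCCBCCBCCBCCBCCBCCBCCBCCBCCBC…AAAAAAAAAAAAAAAAAAAAAAAAAAAAAAAAAAAAAAAAAAAAAAAAAAAAAAAAAA  (len 180)
[6] AAAAAAAAAAAAAAAAAAAAAAAAAAAAAAAAAAAAAAAAAAAAAAAAAAAAAAAAAA…BCCBCCBCCBCCBCCBCCBCCBCCBCCBCCBCCBCCBCCBCCBCCBCCBCCBCCBCCB  (len 432)
[7] CCBCCBCCBCCBCCBCCBCCBCCBCCBCCBCCBCCBCCBCCBCCBCCBCCBCCBCCBC…AAAAAAAAAAAAAAAAAAAAAAAAAAAAAAAAAAAAAAAAAAAAAAAAAAAAAAAAAA  (len 1080)
[8] AAAAAAAAAAAAAAAAAAAAAAAAAAAAAAAAAAAAAAAAAAAAAAAAAAAAAAAAAA…BCCBCCBCCBCCBCCBCCBCCBCCBCCBCCBCCBCCBCCBCCBCCBCCBCCBCCBCCB  (len 2592)

1296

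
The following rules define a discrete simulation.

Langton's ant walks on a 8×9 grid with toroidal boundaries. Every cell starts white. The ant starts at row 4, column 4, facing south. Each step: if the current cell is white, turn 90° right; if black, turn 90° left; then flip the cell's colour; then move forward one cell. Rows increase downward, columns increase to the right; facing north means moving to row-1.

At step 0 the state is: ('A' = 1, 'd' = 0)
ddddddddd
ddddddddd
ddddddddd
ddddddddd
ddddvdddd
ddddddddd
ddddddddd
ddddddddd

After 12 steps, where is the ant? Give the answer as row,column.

4,6

[0] ddddddddd
ddddddddd
ddddddddd
ddddddddd
ddddvdddd
ddddddddd
ddddddddd
ddddddddd
[1] ddddddddd
ddddddddd
ddddddddd
ddddddddd
ddd<Adddd
ddddddddd
ddddddddd
ddddddddd
[2] ddddddddd
ddddddddd
ddddddddd
ddd^ddddd
dddAAdddd
ddddddddd
ddddddddd
ddddddddd
[3] ddddddddd
ddddddddd
ddddddddd
dddA>dddd
dddAAdddd
ddddddddd
ddddddddd
ddddddddd
[4] ddddddddd
ddddddddd
ddddddddd
dddAAdddd
dddAvdddd
ddddddddd
ddddddddd
ddddddddd
[5] ddddddddd
ddddddddd
ddddddddd
dddAAdddd
dddAd>ddd
ddddddddd
ddddddddd
ddddddddd
[6] ddddddddd
ddddddddd
ddddddddd
dddAAdddd
dddAdAddd
dddddvddd
ddddddddd
ddddddddd
[7] ddddddddd
ddddddddd
ddddddddd
dddAAdddd
dddAdAddd
dddd<Addd
ddddddddd
ddddddddd
[8] ddddddddd
ddddddddd
ddddddddd
dddAAdddd
dddA^Addd
ddddAAddd
ddddddddd
ddddddddd
[9] ddddddddd
ddddddddd
ddddddddd
dddAAdddd
dddAA>ddd
ddddAAddd
ddddddddd
ddddddddd
[10] ddddddddd
ddddddddd
ddddddddd
dddAA^ddd
dddAAdddd
ddddAAddd
ddddddddd
ddddddddd
[11] ddddddddd
ddddddddd
ddddddddd
dddAAA>dd
dddAAdddd
ddddAAddd
ddddddddd
ddddddddd
[12] ddddddddd
ddddddddd
ddddddddd
dddAAAAdd
dddAAdvdd
ddddAAddd
ddddddddd
ddddddddd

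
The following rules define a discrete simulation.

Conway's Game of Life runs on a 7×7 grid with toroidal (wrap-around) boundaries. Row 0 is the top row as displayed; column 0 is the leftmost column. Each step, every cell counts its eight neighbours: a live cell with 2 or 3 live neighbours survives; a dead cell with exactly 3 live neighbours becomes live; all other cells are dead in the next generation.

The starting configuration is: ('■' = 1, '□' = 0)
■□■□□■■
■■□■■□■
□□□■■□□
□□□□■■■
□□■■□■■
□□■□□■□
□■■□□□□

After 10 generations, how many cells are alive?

[0] ■□■□□■■
■■□■■□■
□□□■■□□
□□□□■■■
□□■■□■■
□□■□□■□
□■■□□□□
[1] □□□□■■□
□■□□□□□
□□■□□□□
□□■□□□■
□□■■□□□
□□□□■■■
■□■■□■□
[2] □■■■■■■
□□□□□□□
□■■□□□□
□■■□□□□
□□■■■□■
□■□□□■■
□□□■□□□
[3] □□■■■■□
■□□□■■□
□■■□□□□
■□□□□□□
□□□■■□■
■□□□□■■
□■□■□□□
[4] □■■□□■■
□□□□□■■
■■□□□□■
■■■■□□□
□□□□■□□
■□■■□■■
■■□■□□□
[5] □■■□■■□
□□■□□□□
□□□□□■□
□□■■□□■
□□□□■■□
■□■■□■■
□□□■□□□
[6] □■■□■□□
□■■■■■□
□□■■□□□
□□□■□□■
■■□□□□□
□□■■□■■
■□□□□□□
[7] ■□□□■■□
□□□□□■□
□■□□□■□
■■□■□□□
■■□■■■□
□□■□□□■
■□□□■■■
[8] ■□□□□□□
□□□□□■□
■■■□■□■
□□□■□■□
□□□■■■□
□□■□□□□
■■□■■□□
[9] ■■□□■□■
□□□□□■□
■■■■■□■
■■□□□□□
□□■■□■□
□■■□□■□
■■■■□□□
[10] □□□■■■■
□□□□□□□
□□■■■■■
□□□□□■□
■□□■■□■
■□□□□□■
□□□■■■□

19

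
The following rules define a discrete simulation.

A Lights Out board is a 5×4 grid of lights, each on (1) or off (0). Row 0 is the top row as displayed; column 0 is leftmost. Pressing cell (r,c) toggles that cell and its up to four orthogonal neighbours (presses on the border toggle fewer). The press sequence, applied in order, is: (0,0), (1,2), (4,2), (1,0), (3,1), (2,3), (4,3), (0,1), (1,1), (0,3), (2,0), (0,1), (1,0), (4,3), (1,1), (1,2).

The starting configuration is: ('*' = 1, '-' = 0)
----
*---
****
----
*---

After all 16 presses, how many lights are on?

k=0  ----
*---
****
----
*---
k=1  **--
----
****
----
*---
k=2  ***-
-***
**-*
----
*---
k=3  ***-
-***
**-*
--*-
****
k=4  -**-
*-**
-*-*
--*-
****
k=5  -**-
*-**
---*
**--
*-**
k=6  -**-
*-*-
--*-
**-*
*-**
k=7  -**-
*-*-
--*-
**--
*---
k=8  *---
***-
--*-
**--
*---
k=9  **--
----
-**-
**--
*---
k=10  ****
---*
-**-
**--
*---
k=11  ****
*--*
*-*-
-*--
*---
k=12  ---*
**-*
*-*-
-*--
*---
k=13  *--*
---*
--*-
-*--
*---
k=14  *--*
---*
--*-
-*-*
*-**
k=15  **-*
****
-**-
-*-*
*-**
k=16  ****
*---
-*--
-*-*
*-**

11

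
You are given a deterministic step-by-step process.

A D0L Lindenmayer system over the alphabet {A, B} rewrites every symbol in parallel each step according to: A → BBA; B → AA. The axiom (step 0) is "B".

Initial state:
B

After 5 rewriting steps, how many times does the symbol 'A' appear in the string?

58

k=0  B
k=1  AA
k=2  BBABBA
k=3  AAAABBAAAAABBA
k=4  BBABBABBABBAAAAABBABBABBABBABBAAAAABBA
k=5  AAAABBAAAAABBAAAAABBAAAAABBABBABBABBABBAAAAABBAAAAABBAAAAABBAAAAABBAAAAABBABBABBABBABBAAAAABBA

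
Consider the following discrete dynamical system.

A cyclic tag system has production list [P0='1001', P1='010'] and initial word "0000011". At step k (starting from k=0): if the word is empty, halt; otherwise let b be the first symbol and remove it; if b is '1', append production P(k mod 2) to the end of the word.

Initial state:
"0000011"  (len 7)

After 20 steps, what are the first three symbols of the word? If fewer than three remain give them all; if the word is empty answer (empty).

010

t=0: "0000011"  (len 7)
t=1: "000011"  (len 6)
t=2: "00011"  (len 5)
t=3: "0011"  (len 4)
t=4: "011"  (len 3)
t=5: "11"  (len 2)
t=6: "1010"  (len 4)
t=7: "0101001"  (len 7)
t=8: "101001"  (len 6)
t=9: "010011001"  (len 9)
t=10: "10011001"  (len 8)
t=11: "00110011001"  (len 11)
t=12: "0110011001"  (len 10)
t=13: "110011001"  (len 9)
t=14: "10011001010"  (len 11)
t=15: "00110010101001"  (len 14)
t=16: "0110010101001"  (len 13)
t=17: "110010101001"  (len 12)
t=18: "10010101001010"  (len 14)
t=19: "00101010010101001"  (len 17)
t=20: "0101010010101001"  (len 16)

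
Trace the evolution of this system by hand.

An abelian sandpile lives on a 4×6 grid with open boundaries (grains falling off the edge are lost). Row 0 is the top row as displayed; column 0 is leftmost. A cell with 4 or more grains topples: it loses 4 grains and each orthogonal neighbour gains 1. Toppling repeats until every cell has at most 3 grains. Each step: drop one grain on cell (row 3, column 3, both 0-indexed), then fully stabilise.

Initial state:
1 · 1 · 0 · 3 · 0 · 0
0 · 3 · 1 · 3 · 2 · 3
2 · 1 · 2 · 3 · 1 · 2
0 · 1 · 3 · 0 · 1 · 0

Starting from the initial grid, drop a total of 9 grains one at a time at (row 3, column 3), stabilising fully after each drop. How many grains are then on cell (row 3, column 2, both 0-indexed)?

k=0  1 · 1 · 0 · 3 · 0 · 0
0 · 3 · 1 · 3 · 2 · 3
2 · 1 · 2 · 3 · 1 · 2
0 · 1 · 3 · 0 · 1 · 0
k=1  1 · 1 · 0 · 3 · 0 · 0
0 · 3 · 1 · 3 · 2 · 3
2 · 1 · 2 · 3 · 1 · 2
0 · 1 · 3 · 1 · 1 · 0
k=2  1 · 1 · 0 · 3 · 0 · 0
0 · 3 · 1 · 3 · 2 · 3
2 · 1 · 2 · 3 · 1 · 2
0 · 1 · 3 · 2 · 1 · 0
k=3  1 · 1 · 0 · 3 · 0 · 0
0 · 3 · 1 · 3 · 2 · 3
2 · 1 · 2 · 3 · 1 · 2
0 · 1 · 3 · 3 · 1 · 0
k=4  1 · 1 · 1 · 0 · 1 · 0
0 · 3 · 3 · 1 · 3 · 3
2 · 2 · 0 · 2 · 2 · 2
0 · 2 · 1 · 2 · 2 · 0
k=5  1 · 1 · 1 · 0 · 1 · 0
0 · 3 · 3 · 1 · 3 · 3
2 · 2 · 0 · 2 · 2 · 2
0 · 2 · 1 · 3 · 2 · 0
k=6  1 · 1 · 1 · 0 · 1 · 0
0 · 3 · 3 · 1 · 3 · 3
2 · 2 · 0 · 3 · 2 · 2
0 · 2 · 2 · 0 · 3 · 0
k=7  1 · 1 · 1 · 0 · 1 · 0
0 · 3 · 3 · 1 · 3 · 3
2 · 2 · 0 · 3 · 2 · 2
0 · 2 · 2 · 1 · 3 · 0
k=8  1 · 1 · 1 · 0 · 1 · 0
0 · 3 · 3 · 1 · 3 · 3
2 · 2 · 0 · 3 · 2 · 2
0 · 2 · 2 · 2 · 3 · 0
k=9  1 · 1 · 1 · 0 · 1 · 0
0 · 3 · 3 · 1 · 3 · 3
2 · 2 · 0 · 3 · 2 · 2
0 · 2 · 2 · 3 · 3 · 0

2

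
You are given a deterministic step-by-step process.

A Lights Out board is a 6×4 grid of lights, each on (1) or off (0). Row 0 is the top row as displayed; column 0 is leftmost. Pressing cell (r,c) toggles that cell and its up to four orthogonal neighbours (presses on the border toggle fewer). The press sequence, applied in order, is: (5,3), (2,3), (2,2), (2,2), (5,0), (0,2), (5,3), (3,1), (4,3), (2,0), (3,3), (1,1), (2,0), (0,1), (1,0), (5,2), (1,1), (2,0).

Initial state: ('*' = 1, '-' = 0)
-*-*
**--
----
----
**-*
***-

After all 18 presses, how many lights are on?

10

gen 0: -*-*
**--
----
----
**-*
***-
gen 1: -*-*
**--
----
----
**--
**-*
gen 2: -*-*
**-*
--**
---*
**--
**-*
gen 3: -*-*
****
-*--
--**
**--
**-*
gen 4: -*-*
**-*
--**
---*
**--
**-*
gen 5: -*-*
**-*
--**
---*
-*--
---*
gen 6: --*-
****
--**
---*
-*--
---*
gen 7: --*-
****
--**
---*
-*-*
--*-
gen 8: --*-
****
-***
****
---*
--*-
gen 9: --*-
****
-***
***-
--*-
--**
gen 10: --*-
-***
*-**
-**-
--*-
--**
gen 11: --*-
-***
*-*-
-*-*
--**
--**
gen 12: -**-
*--*
***-
-*-*
--**
--**
gen 13: -**-
---*
--*-
**-*
--**
--**
gen 14: *---
-*-*
--*-
**-*
--**
--**
gen 15: ----
*--*
*-*-
**-*
--**
--**
gen 16: ----
*--*
*-*-
**-*
---*
-*--
gen 17: -*--
-***
***-
**-*
---*
-*--
gen 18: -*--
****
--*-
-*-*
---*
-*--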